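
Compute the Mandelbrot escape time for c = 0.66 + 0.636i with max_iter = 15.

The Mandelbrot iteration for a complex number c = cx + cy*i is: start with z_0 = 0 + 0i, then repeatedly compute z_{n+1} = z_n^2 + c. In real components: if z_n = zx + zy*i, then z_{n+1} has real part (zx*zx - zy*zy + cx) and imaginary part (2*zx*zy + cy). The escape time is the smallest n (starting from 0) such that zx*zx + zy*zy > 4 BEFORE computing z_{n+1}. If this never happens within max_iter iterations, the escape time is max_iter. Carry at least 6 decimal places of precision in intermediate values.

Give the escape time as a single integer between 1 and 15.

Answer: 3

Derivation:
z_0 = 0 + 0i, c = 0.6600 + 0.6360i
Iter 1: z = 0.6600 + 0.6360i, |z|^2 = 0.8401
Iter 2: z = 0.6911 + 1.4755i, |z|^2 = 2.6548
Iter 3: z = -1.0395 + 2.6755i, |z|^2 = 8.2388
Escaped at iteration 3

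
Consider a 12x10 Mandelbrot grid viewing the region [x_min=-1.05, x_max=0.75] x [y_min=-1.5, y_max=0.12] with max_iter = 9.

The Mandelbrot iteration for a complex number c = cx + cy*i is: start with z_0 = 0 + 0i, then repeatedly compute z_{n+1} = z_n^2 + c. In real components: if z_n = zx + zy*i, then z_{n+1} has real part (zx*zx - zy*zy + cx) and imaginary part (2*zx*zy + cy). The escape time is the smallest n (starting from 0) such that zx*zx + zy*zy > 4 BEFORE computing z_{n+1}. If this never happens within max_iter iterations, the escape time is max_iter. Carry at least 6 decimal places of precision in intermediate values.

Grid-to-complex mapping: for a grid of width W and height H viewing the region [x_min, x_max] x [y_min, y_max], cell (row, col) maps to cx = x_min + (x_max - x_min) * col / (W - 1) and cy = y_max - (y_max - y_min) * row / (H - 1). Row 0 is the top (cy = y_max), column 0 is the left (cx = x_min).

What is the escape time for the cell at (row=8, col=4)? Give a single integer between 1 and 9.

Answer: 2

Derivation:
z_0 = 0 + 0i, c = -0.3955 + -1.3200i
Iter 1: z = -0.3955 + -1.3200i, |z|^2 = 1.8988
Iter 2: z = -1.9815 + -0.2760i, |z|^2 = 4.0024
Escaped at iteration 2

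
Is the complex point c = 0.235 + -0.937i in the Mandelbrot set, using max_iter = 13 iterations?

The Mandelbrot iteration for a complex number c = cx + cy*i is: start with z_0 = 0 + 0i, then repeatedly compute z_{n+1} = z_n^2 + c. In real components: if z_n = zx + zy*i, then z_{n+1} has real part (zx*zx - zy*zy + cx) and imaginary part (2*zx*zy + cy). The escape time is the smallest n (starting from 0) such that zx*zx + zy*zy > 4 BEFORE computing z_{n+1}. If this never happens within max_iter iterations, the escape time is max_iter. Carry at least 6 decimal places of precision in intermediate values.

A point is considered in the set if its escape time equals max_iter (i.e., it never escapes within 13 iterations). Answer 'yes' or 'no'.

Answer: no

Derivation:
z_0 = 0 + 0i, c = 0.2350 + -0.9370i
Iter 1: z = 0.2350 + -0.9370i, |z|^2 = 0.9332
Iter 2: z = -0.5877 + -1.3774i, |z|^2 = 2.2426
Iter 3: z = -1.3168 + 0.6821i, |z|^2 = 2.1991
Iter 4: z = 1.5036 + -2.7333i, |z|^2 = 9.7319
Escaped at iteration 4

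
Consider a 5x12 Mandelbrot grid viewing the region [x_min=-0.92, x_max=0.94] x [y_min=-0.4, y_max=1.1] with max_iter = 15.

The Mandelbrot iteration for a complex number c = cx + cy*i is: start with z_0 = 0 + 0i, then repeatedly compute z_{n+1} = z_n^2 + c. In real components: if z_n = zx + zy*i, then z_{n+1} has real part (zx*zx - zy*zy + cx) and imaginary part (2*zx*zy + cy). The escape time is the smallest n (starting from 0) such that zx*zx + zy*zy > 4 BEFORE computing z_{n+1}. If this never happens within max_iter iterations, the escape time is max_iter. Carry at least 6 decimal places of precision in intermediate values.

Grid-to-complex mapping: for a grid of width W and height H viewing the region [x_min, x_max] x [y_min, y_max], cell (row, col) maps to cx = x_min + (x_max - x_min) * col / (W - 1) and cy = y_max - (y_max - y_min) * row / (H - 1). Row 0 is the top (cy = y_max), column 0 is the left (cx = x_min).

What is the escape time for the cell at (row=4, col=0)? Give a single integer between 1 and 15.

z_0 = 0 + 0i, c = -0.9200 + 0.5545i
Iter 1: z = -0.9200 + 0.5545i, |z|^2 = 1.1539
Iter 2: z = -0.3811 + -0.4658i, |z|^2 = 0.3622
Iter 3: z = -0.9917 + 0.9096i, |z|^2 = 1.8109
Iter 4: z = -0.7639 + -1.2496i, |z|^2 = 2.1451
Iter 5: z = -1.8981 + 2.4636i, |z|^2 = 9.6724
Escaped at iteration 5

Answer: 5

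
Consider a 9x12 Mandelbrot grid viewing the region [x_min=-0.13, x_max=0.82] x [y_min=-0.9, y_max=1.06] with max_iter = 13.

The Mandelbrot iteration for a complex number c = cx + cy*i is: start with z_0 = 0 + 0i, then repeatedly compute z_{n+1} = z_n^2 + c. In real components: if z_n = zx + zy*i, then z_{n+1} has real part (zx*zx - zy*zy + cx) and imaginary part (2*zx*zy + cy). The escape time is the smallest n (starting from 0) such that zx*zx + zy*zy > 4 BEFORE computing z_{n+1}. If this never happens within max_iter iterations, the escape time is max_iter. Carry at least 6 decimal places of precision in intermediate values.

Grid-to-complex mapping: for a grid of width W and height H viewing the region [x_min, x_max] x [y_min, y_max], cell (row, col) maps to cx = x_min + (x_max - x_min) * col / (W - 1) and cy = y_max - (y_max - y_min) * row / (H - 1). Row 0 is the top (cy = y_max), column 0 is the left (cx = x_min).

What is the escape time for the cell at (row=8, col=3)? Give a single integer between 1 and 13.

z_0 = 0 + 0i, c = 0.2262 + -0.3655i
Iter 1: z = 0.2262 + -0.3655i, |z|^2 = 0.1847
Iter 2: z = 0.1439 + -0.5308i, |z|^2 = 0.3025
Iter 3: z = -0.0348 + -0.5182i, |z|^2 = 0.2698
Iter 4: z = -0.0411 + -0.3294i, |z|^2 = 0.1102
Iter 5: z = 0.1195 + -0.3384i, |z|^2 = 0.1288
Iter 6: z = 0.1260 + -0.4463i, |z|^2 = 0.2151
Iter 7: z = 0.0429 + -0.4779i, |z|^2 = 0.2303
Iter 8: z = -0.0003 + -0.4065i, |z|^2 = 0.1652
Iter 9: z = 0.0610 + -0.3652i, |z|^2 = 0.1371
Iter 10: z = 0.0966 + -0.4100i, |z|^2 = 0.1774
Iter 11: z = 0.0675 + -0.4447i, |z|^2 = 0.2023
Iter 12: z = 0.0331 + -0.4255i, |z|^2 = 0.1821

Answer: 13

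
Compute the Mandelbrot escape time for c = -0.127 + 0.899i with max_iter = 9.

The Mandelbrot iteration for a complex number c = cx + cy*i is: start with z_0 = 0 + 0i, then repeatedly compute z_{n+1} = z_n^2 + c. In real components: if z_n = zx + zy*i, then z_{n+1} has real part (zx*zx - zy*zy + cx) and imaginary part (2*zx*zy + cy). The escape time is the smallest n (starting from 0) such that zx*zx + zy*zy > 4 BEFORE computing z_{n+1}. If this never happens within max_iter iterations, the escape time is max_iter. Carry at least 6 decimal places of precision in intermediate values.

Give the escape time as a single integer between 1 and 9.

z_0 = 0 + 0i, c = -0.1270 + 0.8990i
Iter 1: z = -0.1270 + 0.8990i, |z|^2 = 0.8243
Iter 2: z = -0.9191 + 0.6707i, |z|^2 = 1.2945
Iter 3: z = 0.2679 + -0.3338i, |z|^2 = 0.1832
Iter 4: z = -0.1666 + 0.7202i, |z|^2 = 0.5464
Iter 5: z = -0.6179 + 0.6590i, |z|^2 = 0.8161
Iter 6: z = -0.1795 + 0.0846i, |z|^2 = 0.0394
Iter 7: z = -0.1019 + 0.8686i, |z|^2 = 0.7649
Iter 8: z = -0.8711 + 0.7219i, |z|^2 = 1.2800

Answer: 9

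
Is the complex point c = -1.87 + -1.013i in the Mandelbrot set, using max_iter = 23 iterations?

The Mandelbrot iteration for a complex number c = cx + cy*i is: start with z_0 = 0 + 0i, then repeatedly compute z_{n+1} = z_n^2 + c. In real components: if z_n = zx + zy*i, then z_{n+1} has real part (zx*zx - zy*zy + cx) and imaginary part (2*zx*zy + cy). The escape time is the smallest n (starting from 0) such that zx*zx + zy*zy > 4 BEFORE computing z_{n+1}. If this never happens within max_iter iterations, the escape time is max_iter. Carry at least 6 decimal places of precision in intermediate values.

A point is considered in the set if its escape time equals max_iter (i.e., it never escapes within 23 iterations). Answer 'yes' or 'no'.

Answer: no

Derivation:
z_0 = 0 + 0i, c = -1.8700 + -1.0130i
Iter 1: z = -1.8700 + -1.0130i, |z|^2 = 4.5231
Escaped at iteration 1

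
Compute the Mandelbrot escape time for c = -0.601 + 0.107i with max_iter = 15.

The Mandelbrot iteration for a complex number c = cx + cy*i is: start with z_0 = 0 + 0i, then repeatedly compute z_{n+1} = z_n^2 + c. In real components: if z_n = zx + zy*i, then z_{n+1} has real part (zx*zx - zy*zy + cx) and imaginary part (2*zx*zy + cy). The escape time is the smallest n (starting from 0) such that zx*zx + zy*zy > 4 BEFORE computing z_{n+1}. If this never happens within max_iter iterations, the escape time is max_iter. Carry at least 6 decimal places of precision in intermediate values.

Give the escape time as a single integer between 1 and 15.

Answer: 15

Derivation:
z_0 = 0 + 0i, c = -0.6010 + 0.1070i
Iter 1: z = -0.6010 + 0.1070i, |z|^2 = 0.3726
Iter 2: z = -0.2512 + -0.0216i, |z|^2 = 0.0636
Iter 3: z = -0.5383 + 0.1179i, |z|^2 = 0.3037
Iter 4: z = -0.3251 + -0.0199i, |z|^2 = 0.1061
Iter 5: z = -0.4957 + 0.1199i, |z|^2 = 0.2601
Iter 6: z = -0.3696 + -0.0119i, |z|^2 = 0.1368
Iter 7: z = -0.4645 + 0.1158i, |z|^2 = 0.2292
Iter 8: z = -0.3986 + -0.0006i, |z|^2 = 0.1589
Iter 9: z = -0.4421 + 0.1075i, |z|^2 = 0.2070
Iter 10: z = -0.4171 + 0.0120i, |z|^2 = 0.1741
Iter 11: z = -0.4272 + 0.0970i, |z|^2 = 0.1919
Iter 12: z = -0.4279 + 0.0241i, |z|^2 = 0.1837
Iter 13: z = -0.4184 + 0.0863i, |z|^2 = 0.1826
Iter 14: z = -0.4334 + 0.0347i, |z|^2 = 0.1890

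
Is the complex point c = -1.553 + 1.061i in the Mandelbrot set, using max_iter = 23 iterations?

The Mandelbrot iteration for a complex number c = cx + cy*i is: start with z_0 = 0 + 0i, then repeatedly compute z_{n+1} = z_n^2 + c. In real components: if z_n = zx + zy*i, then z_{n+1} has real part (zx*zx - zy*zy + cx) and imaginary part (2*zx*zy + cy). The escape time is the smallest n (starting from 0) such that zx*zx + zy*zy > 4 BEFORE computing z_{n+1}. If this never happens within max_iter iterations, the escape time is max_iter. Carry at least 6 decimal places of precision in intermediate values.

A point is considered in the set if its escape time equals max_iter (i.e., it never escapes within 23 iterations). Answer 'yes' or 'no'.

z_0 = 0 + 0i, c = -1.5530 + 1.0610i
Iter 1: z = -1.5530 + 1.0610i, |z|^2 = 3.5375
Iter 2: z = -0.2669 + -2.2345i, |z|^2 = 5.0641
Escaped at iteration 2

Answer: no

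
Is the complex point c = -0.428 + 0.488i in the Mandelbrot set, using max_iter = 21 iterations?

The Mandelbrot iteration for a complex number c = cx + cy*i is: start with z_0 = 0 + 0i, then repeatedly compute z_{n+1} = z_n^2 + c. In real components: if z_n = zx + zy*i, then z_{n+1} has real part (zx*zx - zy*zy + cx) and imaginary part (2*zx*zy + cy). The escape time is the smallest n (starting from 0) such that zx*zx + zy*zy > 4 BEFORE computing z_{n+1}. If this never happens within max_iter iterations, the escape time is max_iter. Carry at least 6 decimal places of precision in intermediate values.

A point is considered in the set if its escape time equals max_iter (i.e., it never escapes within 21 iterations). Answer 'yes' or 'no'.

Answer: yes

Derivation:
z_0 = 0 + 0i, c = -0.4280 + 0.4880i
Iter 1: z = -0.4280 + 0.4880i, |z|^2 = 0.4213
Iter 2: z = -0.4830 + 0.0703i, |z|^2 = 0.2382
Iter 3: z = -0.1997 + 0.4201i, |z|^2 = 0.2164
Iter 4: z = -0.5646 + 0.3202i, |z|^2 = 0.4213
Iter 5: z = -0.2117 + 0.1264i, |z|^2 = 0.0608
Iter 6: z = -0.3991 + 0.4345i, |z|^2 = 0.3481
Iter 7: z = -0.4575 + 0.1412i, |z|^2 = 0.2292
Iter 8: z = -0.2387 + 0.3589i, |z|^2 = 0.1857
Iter 9: z = -0.4998 + 0.3167i, |z|^2 = 0.3501
Iter 10: z = -0.2785 + 0.1714i, |z|^2 = 0.1069
Iter 11: z = -0.3798 + 0.3925i, |z|^2 = 0.2983
Iter 12: z = -0.4378 + 0.1898i, |z|^2 = 0.2277
Iter 13: z = -0.2724 + 0.3218i, |z|^2 = 0.1777
Iter 14: z = -0.4574 + 0.3127i, |z|^2 = 0.3070
Iter 15: z = -0.3166 + 0.2019i, |z|^2 = 0.1410
Iter 16: z = -0.3685 + 0.3601i, |z|^2 = 0.2655
Iter 17: z = -0.4219 + 0.2226i, |z|^2 = 0.2275
Iter 18: z = -0.2996 + 0.3002i, |z|^2 = 0.1799
Iter 19: z = -0.4284 + 0.3081i, |z|^2 = 0.2785
Iter 20: z = -0.3394 + 0.2240i, |z|^2 = 0.1654
Did not escape in 21 iterations → in set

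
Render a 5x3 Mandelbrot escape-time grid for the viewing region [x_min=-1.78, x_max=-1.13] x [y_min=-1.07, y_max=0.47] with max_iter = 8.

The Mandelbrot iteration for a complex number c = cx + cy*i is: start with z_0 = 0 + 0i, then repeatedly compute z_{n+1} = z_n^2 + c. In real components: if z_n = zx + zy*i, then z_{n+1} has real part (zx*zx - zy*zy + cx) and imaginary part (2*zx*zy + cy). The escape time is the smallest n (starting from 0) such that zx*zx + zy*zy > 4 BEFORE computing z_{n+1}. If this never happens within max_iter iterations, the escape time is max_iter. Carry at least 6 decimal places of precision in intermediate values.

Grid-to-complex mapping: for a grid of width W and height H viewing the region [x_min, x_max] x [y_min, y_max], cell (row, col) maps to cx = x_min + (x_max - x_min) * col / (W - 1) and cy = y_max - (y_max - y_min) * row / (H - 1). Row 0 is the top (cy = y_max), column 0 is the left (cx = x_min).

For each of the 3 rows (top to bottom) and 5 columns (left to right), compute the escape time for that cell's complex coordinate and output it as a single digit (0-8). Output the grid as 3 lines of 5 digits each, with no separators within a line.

Answer: 33345
44588
12233

Derivation:
(row=0, col=0): c = -1.7800 + 0.4700i → escape time 3
(row=0, col=1): c = -1.6175 + 0.4700i → escape time 3
(row=0, col=2): c = -1.4550 + 0.4700i → escape time 3
(row=0, col=3): c = -1.2925 + 0.4700i → escape time 4
(row=0, col=4): c = -1.1300 + 0.4700i → escape time 5
(row=1, col=0): c = -1.7800 + -0.3000i → escape time 4
(row=1, col=1): c = -1.6175 + -0.3000i → escape time 4
(row=1, col=2): c = -1.4550 + -0.3000i → escape time 5
(row=1, col=3): c = -1.2925 + -0.3000i → escape time 8
(row=1, col=4): c = -1.1300 + -0.3000i → escape time 8
(row=2, col=0): c = -1.7800 + -1.0700i → escape time 1
(row=2, col=1): c = -1.6175 + -1.0700i → escape time 2
(row=2, col=2): c = -1.4550 + -1.0700i → escape time 2
(row=2, col=3): c = -1.2925 + -1.0700i → escape time 3
(row=2, col=4): c = -1.1300 + -1.0700i → escape time 3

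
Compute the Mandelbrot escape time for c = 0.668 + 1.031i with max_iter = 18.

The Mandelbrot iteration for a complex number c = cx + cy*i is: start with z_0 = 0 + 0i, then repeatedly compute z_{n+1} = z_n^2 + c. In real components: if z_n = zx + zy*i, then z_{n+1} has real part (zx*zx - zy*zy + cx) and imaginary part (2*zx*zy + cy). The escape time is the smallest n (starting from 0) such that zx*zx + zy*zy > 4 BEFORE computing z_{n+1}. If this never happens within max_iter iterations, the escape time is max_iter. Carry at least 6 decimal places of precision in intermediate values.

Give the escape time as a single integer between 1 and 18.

z_0 = 0 + 0i, c = 0.6680 + 1.0310i
Iter 1: z = 0.6680 + 1.0310i, |z|^2 = 1.5092
Iter 2: z = 0.0513 + 2.4084i, |z|^2 = 5.8031
Escaped at iteration 2

Answer: 2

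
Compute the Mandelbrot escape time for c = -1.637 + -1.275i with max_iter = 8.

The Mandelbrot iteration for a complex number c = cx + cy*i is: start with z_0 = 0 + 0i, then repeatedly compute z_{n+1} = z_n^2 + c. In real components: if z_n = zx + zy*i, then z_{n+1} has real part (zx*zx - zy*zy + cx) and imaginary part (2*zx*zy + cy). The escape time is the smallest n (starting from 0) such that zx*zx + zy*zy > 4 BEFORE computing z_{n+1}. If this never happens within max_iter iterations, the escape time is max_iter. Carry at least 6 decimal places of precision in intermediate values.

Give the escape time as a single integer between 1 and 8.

Answer: 1

Derivation:
z_0 = 0 + 0i, c = -1.6370 + -1.2750i
Iter 1: z = -1.6370 + -1.2750i, |z|^2 = 4.3054
Escaped at iteration 1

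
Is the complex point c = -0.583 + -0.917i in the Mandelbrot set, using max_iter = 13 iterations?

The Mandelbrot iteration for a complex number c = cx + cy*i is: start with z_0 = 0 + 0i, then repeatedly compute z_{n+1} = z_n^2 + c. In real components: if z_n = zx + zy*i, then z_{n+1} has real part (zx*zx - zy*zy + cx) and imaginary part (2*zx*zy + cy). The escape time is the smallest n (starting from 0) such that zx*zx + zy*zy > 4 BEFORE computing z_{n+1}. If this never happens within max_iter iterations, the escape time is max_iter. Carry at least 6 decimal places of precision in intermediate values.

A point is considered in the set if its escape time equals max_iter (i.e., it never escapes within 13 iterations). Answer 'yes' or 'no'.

z_0 = 0 + 0i, c = -0.5830 + -0.9170i
Iter 1: z = -0.5830 + -0.9170i, |z|^2 = 1.1808
Iter 2: z = -1.0840 + 0.1522i, |z|^2 = 1.1982
Iter 3: z = 0.5689 + -1.2470i, |z|^2 = 1.8787
Iter 4: z = -1.8144 + -2.3358i, |z|^2 = 8.7482
Escaped at iteration 4

Answer: no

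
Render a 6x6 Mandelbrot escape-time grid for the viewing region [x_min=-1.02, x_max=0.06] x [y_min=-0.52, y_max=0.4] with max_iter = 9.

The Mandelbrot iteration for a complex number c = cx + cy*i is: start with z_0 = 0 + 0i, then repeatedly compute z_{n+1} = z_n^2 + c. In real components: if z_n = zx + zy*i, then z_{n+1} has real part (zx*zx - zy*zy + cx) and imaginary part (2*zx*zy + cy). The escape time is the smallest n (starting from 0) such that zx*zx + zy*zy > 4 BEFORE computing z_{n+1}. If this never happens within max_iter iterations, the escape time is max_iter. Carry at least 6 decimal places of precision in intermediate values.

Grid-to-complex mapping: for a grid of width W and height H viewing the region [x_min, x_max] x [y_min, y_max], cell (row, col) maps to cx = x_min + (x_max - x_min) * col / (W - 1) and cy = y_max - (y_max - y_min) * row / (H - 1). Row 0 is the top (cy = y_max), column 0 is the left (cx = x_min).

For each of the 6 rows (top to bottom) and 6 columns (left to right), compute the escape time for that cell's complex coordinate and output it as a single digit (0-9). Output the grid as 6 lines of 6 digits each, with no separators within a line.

Answer: 779999
999999
999999
999999
999999
569999

Derivation:
(row=0, col=0): c = -1.0200 + 0.4000i → escape time 7
(row=0, col=1): c = -0.8040 + 0.4000i → escape time 7
(row=0, col=2): c = -0.5880 + 0.4000i → escape time 9
(row=0, col=3): c = -0.3720 + 0.4000i → escape time 9
(row=0, col=4): c = -0.1560 + 0.4000i → escape time 9
(row=0, col=5): c = 0.0600 + 0.4000i → escape time 9
(row=1, col=0): c = -1.0200 + 0.2160i → escape time 9
(row=1, col=1): c = -0.8040 + 0.2160i → escape time 9
(row=1, col=2): c = -0.5880 + 0.2160i → escape time 9
(row=1, col=3): c = -0.3720 + 0.2160i → escape time 9
(row=1, col=4): c = -0.1560 + 0.2160i → escape time 9
(row=1, col=5): c = 0.0600 + 0.2160i → escape time 9
(row=2, col=0): c = -1.0200 + 0.0320i → escape time 9
(row=2, col=1): c = -0.8040 + 0.0320i → escape time 9
(row=2, col=2): c = -0.5880 + 0.0320i → escape time 9
(row=2, col=3): c = -0.3720 + 0.0320i → escape time 9
(row=2, col=4): c = -0.1560 + 0.0320i → escape time 9
(row=2, col=5): c = 0.0600 + 0.0320i → escape time 9
(row=3, col=0): c = -1.0200 + -0.1520i → escape time 9
(row=3, col=1): c = -0.8040 + -0.1520i → escape time 9
(row=3, col=2): c = -0.5880 + -0.1520i → escape time 9
(row=3, col=3): c = -0.3720 + -0.1520i → escape time 9
(row=3, col=4): c = -0.1560 + -0.1520i → escape time 9
(row=3, col=5): c = 0.0600 + -0.1520i → escape time 9
(row=4, col=0): c = -1.0200 + -0.3360i → escape time 9
(row=4, col=1): c = -0.8040 + -0.3360i → escape time 9
(row=4, col=2): c = -0.5880 + -0.3360i → escape time 9
(row=4, col=3): c = -0.3720 + -0.3360i → escape time 9
(row=4, col=4): c = -0.1560 + -0.3360i → escape time 9
(row=4, col=5): c = 0.0600 + -0.3360i → escape time 9
(row=5, col=0): c = -1.0200 + -0.5200i → escape time 5
(row=5, col=1): c = -0.8040 + -0.5200i → escape time 6
(row=5, col=2): c = -0.5880 + -0.5200i → escape time 9
(row=5, col=3): c = -0.3720 + -0.5200i → escape time 9
(row=5, col=4): c = -0.1560 + -0.5200i → escape time 9
(row=5, col=5): c = 0.0600 + -0.5200i → escape time 9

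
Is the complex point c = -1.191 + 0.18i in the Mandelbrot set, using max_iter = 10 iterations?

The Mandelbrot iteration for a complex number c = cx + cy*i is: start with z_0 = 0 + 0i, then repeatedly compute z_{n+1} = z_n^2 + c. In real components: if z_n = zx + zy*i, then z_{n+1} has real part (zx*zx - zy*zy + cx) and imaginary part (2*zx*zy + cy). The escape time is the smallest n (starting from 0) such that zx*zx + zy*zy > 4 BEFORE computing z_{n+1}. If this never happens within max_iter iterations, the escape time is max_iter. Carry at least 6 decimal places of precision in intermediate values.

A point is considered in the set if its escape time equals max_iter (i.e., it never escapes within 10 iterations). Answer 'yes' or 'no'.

z_0 = 0 + 0i, c = -1.1910 + 0.1800i
Iter 1: z = -1.1910 + 0.1800i, |z|^2 = 1.4509
Iter 2: z = 0.1951 + -0.2488i, |z|^2 = 0.0999
Iter 3: z = -1.2148 + 0.0829i, |z|^2 = 1.4827
Iter 4: z = 0.2779 + -0.0215i, |z|^2 = 0.0777
Iter 5: z = -1.1142 + 0.1680i, |z|^2 = 1.2697
Iter 6: z = 0.0223 + -0.1945i, |z|^2 = 0.0383
Iter 7: z = -1.2283 + 0.1713i, |z|^2 = 1.5381
Iter 8: z = 0.2884 + -0.2409i, |z|^2 = 0.1412
Iter 9: z = -1.1659 + 0.0410i, |z|^2 = 1.3609
Did not escape in 10 iterations → in set

Answer: yes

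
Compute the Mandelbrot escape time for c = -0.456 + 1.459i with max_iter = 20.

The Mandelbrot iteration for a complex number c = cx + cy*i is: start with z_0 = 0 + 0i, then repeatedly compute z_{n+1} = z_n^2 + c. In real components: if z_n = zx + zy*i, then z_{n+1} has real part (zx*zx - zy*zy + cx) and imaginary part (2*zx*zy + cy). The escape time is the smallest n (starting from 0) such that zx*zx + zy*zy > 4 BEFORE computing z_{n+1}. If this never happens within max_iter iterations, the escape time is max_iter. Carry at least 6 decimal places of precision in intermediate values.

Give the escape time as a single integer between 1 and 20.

Answer: 2

Derivation:
z_0 = 0 + 0i, c = -0.4560 + 1.4590i
Iter 1: z = -0.4560 + 1.4590i, |z|^2 = 2.3366
Iter 2: z = -2.3767 + 0.1284i, |z|^2 = 5.6654
Escaped at iteration 2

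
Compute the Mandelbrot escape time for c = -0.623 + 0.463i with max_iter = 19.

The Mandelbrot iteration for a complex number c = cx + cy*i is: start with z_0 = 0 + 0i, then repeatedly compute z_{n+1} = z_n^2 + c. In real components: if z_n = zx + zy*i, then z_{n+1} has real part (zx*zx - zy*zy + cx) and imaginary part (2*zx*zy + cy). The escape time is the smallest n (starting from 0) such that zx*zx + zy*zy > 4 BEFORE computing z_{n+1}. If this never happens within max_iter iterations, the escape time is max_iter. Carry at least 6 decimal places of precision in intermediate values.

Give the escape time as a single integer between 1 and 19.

z_0 = 0 + 0i, c = -0.6230 + 0.4630i
Iter 1: z = -0.6230 + 0.4630i, |z|^2 = 0.6025
Iter 2: z = -0.4492 + -0.1139i, |z|^2 = 0.2148
Iter 3: z = -0.4342 + 0.5653i, |z|^2 = 0.5081
Iter 4: z = -0.7541 + -0.0279i, |z|^2 = 0.5695
Iter 5: z = -0.0551 + 0.5051i, |z|^2 = 0.2581
Iter 6: z = -0.8751 + 0.4073i, |z|^2 = 0.9316
Iter 7: z = -0.0232 + -0.2499i, |z|^2 = 0.0630
Iter 8: z = -0.6849 + 0.4746i, |z|^2 = 0.6944
Iter 9: z = -0.3791 + -0.1871i, |z|^2 = 0.1788
Iter 10: z = -0.5143 + 0.6049i, |z|^2 = 0.6304
Iter 11: z = -0.7244 + -0.1592i, |z|^2 = 0.5501
Iter 12: z = -0.1235 + 0.6936i, |z|^2 = 0.4963
Iter 13: z = -1.0888 + 0.2916i, |z|^2 = 1.2706
Iter 14: z = 0.4775 + -0.1721i, |z|^2 = 0.2576
Iter 15: z = -0.4246 + 0.2987i, |z|^2 = 0.2695
Iter 16: z = -0.5319 + 0.2093i, |z|^2 = 0.3267
Iter 17: z = -0.3839 + 0.2403i, |z|^2 = 0.2051
Iter 18: z = -0.5334 + 0.2785i, |z|^2 = 0.3620

Answer: 19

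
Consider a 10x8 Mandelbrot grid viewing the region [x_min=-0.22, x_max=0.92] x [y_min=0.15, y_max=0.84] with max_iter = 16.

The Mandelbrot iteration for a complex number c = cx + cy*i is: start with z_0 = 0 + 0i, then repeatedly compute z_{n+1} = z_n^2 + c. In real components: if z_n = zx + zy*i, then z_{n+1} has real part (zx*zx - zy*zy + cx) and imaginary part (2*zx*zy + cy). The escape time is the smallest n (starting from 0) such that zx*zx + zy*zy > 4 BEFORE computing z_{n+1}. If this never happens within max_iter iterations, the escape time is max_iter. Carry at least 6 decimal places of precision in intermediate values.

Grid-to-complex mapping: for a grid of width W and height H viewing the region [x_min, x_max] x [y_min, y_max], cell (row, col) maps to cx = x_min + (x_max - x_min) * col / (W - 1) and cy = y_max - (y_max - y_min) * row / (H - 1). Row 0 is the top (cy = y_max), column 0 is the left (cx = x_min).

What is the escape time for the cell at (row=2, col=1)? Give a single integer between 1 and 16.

Answer: 16

Derivation:
z_0 = 0 + 0i, c = -0.0933 + 0.6429i
Iter 1: z = -0.0933 + 0.6429i, |z|^2 = 0.4220
Iter 2: z = -0.4979 + 0.5229i, |z|^2 = 0.5213
Iter 3: z = -0.1188 + 0.1222i, |z|^2 = 0.0291
Iter 4: z = -0.0941 + 0.6138i, |z|^2 = 0.3856
Iter 5: z = -0.4612 + 0.5273i, |z|^2 = 0.4908
Iter 6: z = -0.1586 + 0.1565i, |z|^2 = 0.0496
Iter 7: z = -0.0927 + 0.5932i, |z|^2 = 0.3605
Iter 8: z = -0.4367 + 0.5329i, |z|^2 = 0.4747
Iter 9: z = -0.1867 + 0.1774i, |z|^2 = 0.0663
Iter 10: z = -0.0900 + 0.5766i, |z|^2 = 0.3406
Iter 11: z = -0.4177 + 0.5391i, |z|^2 = 0.4651
Iter 12: z = -0.2095 + 0.1925i, |z|^2 = 0.0809
Iter 13: z = -0.0865 + 0.5622i, |z|^2 = 0.3236
Iter 14: z = -0.4019 + 0.5456i, |z|^2 = 0.4592
Iter 15: z = -0.2294 + 0.2043i, |z|^2 = 0.0944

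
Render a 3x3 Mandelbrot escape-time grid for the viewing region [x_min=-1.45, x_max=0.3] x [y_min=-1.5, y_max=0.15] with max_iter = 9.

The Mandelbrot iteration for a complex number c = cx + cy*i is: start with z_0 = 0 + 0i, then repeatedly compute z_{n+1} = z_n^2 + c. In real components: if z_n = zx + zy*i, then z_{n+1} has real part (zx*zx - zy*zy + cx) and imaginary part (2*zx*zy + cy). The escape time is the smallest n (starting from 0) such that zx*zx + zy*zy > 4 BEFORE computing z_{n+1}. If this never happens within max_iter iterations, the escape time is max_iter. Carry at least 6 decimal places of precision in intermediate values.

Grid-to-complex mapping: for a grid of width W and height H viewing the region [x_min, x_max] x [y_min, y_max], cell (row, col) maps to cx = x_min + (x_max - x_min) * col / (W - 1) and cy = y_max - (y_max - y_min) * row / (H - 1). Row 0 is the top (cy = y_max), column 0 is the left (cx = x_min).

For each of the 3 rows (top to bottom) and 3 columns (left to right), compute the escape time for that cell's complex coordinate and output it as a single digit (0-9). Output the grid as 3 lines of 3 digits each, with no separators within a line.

Answer: 799
397
122

Derivation:
(row=0, col=0): c = -1.4500 + 0.1500i → escape time 7
(row=0, col=1): c = -0.5750 + 0.1500i → escape time 9
(row=0, col=2): c = 0.3000 + 0.1500i → escape time 9
(row=1, col=0): c = -1.4500 + -0.6750i → escape time 3
(row=1, col=1): c = -0.5750 + -0.6750i → escape time 9
(row=1, col=2): c = 0.3000 + -0.6750i → escape time 7
(row=2, col=0): c = -1.4500 + -1.5000i → escape time 1
(row=2, col=1): c = -0.5750 + -1.5000i → escape time 2
(row=2, col=2): c = 0.3000 + -1.5000i → escape time 2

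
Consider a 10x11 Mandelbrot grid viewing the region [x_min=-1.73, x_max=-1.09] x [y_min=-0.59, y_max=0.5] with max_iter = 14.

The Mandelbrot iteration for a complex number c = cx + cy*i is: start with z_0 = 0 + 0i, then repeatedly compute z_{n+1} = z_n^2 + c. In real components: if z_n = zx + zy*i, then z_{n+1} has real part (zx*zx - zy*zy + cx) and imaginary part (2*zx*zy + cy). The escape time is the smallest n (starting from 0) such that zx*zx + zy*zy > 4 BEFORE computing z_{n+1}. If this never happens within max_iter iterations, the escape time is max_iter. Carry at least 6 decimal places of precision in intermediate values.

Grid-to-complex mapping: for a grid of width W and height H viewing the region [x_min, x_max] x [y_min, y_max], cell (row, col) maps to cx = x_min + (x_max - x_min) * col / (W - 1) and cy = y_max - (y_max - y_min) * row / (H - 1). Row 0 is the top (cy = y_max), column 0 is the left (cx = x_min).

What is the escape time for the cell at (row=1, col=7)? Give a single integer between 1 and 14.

z_0 = 0 + 0i, c = -1.2322 + 0.3910i
Iter 1: z = -1.2322 + 0.3910i, |z|^2 = 1.6713
Iter 2: z = 0.1333 + -0.5726i, |z|^2 = 0.3456
Iter 3: z = -1.5423 + 0.2384i, |z|^2 = 2.4356
Iter 4: z = 1.0897 + -0.3443i, |z|^2 = 1.3061
Iter 5: z = -0.1633 + -0.3594i, |z|^2 = 0.1559
Iter 6: z = -1.3348 + 0.5084i, |z|^2 = 2.0401
Iter 7: z = 0.2909 + -0.9661i, |z|^2 = 1.0180
Iter 8: z = -2.0809 + -0.1712i, |z|^2 = 4.3596
Escaped at iteration 8

Answer: 8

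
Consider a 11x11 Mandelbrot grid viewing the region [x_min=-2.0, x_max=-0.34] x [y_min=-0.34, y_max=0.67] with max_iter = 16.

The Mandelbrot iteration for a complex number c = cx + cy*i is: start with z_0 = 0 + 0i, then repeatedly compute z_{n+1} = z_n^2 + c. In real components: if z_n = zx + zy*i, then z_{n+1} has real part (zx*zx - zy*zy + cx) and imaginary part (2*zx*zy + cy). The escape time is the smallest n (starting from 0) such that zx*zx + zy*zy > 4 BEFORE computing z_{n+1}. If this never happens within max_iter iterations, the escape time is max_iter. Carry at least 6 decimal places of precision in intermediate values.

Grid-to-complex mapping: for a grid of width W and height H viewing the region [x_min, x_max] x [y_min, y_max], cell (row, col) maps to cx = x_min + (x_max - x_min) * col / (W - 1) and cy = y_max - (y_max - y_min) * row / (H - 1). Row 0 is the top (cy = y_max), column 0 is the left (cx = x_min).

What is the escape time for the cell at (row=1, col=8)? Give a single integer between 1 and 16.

Answer: 7

Derivation:
z_0 = 0 + 0i, c = -0.6720 + 0.5690i
Iter 1: z = -0.6720 + 0.5690i, |z|^2 = 0.7753
Iter 2: z = -0.5442 + -0.1957i, |z|^2 = 0.3344
Iter 3: z = -0.4142 + 0.7820i, |z|^2 = 0.7831
Iter 4: z = -1.1120 + -0.0788i, |z|^2 = 1.2428
Iter 5: z = 0.5584 + 0.7443i, |z|^2 = 0.8657
Iter 6: z = -0.9142 + 1.4002i, |z|^2 = 2.7962
Iter 7: z = -1.7968 + -1.9910i, |z|^2 = 7.1925
Escaped at iteration 7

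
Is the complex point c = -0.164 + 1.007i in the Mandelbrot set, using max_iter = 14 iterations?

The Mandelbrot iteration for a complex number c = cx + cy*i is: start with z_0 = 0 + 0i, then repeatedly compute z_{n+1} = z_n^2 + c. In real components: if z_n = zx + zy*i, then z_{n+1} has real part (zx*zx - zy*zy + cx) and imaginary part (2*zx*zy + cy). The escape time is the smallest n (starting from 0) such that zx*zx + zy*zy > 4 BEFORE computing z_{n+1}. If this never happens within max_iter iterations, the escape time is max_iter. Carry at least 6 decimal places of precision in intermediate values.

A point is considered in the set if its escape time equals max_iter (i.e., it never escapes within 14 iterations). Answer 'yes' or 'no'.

Answer: no

Derivation:
z_0 = 0 + 0i, c = -0.1640 + 1.0070i
Iter 1: z = -0.1640 + 1.0070i, |z|^2 = 1.0409
Iter 2: z = -1.1512 + 0.6767i, |z|^2 = 1.7831
Iter 3: z = 0.7032 + -0.5510i, |z|^2 = 0.7981
Iter 4: z = 0.0269 + 0.2321i, |z|^2 = 0.0546
Iter 5: z = -0.2171 + 1.0195i, |z|^2 = 1.0865
Iter 6: z = -1.1562 + 0.5643i, |z|^2 = 1.6553
Iter 7: z = 0.8545 + -0.2979i, |z|^2 = 0.8189
Iter 8: z = 0.4775 + 0.4980i, |z|^2 = 0.4759
Iter 9: z = -0.1840 + 1.4825i, |z|^2 = 2.2317
Iter 10: z = -2.3280 + 0.4615i, |z|^2 = 5.6327
Escaped at iteration 10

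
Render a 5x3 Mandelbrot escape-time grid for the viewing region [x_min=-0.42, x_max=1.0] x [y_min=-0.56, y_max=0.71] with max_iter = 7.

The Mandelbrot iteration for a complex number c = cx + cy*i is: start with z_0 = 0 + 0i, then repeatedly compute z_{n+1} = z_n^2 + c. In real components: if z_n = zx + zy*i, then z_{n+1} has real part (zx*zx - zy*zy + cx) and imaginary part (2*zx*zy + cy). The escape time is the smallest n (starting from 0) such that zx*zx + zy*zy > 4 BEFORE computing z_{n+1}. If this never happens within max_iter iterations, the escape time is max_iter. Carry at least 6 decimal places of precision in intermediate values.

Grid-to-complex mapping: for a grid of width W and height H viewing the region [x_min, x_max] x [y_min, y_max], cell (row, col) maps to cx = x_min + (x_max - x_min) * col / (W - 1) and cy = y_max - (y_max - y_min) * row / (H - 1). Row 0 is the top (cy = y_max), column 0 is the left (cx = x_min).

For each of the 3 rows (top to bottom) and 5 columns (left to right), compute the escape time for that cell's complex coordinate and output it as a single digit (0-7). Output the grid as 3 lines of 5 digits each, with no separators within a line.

(row=0, col=0): c = -0.4200 + 0.7100i → escape time 7
(row=0, col=1): c = -0.0650 + 0.7100i → escape time 7
(row=0, col=2): c = 0.2900 + 0.7100i → escape time 6
(row=0, col=3): c = 0.6450 + 0.7100i → escape time 3
(row=0, col=4): c = 1.0000 + 0.7100i → escape time 2
(row=1, col=0): c = -0.4200 + 0.0750i → escape time 7
(row=1, col=1): c = -0.0650 + 0.0750i → escape time 7
(row=1, col=2): c = 0.2900 + 0.0750i → escape time 7
(row=1, col=3): c = 0.6450 + 0.0750i → escape time 4
(row=1, col=4): c = 1.0000 + 0.0750i → escape time 2
(row=2, col=0): c = -0.4200 + -0.5600i → escape time 7
(row=2, col=1): c = -0.0650 + -0.5600i → escape time 7
(row=2, col=2): c = 0.2900 + -0.5600i → escape time 7
(row=2, col=3): c = 0.6450 + -0.5600i → escape time 3
(row=2, col=4): c = 1.0000 + -0.5600i → escape time 2

Answer: 77632
77742
77732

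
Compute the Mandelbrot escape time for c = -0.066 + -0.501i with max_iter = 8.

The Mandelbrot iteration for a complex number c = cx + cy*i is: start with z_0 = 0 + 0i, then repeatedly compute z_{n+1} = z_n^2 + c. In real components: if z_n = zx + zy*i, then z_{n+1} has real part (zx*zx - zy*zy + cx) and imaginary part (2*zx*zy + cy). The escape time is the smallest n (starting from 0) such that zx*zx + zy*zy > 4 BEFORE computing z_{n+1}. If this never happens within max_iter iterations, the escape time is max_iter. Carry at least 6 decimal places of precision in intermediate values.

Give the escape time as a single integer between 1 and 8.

z_0 = 0 + 0i, c = -0.0660 + -0.5010i
Iter 1: z = -0.0660 + -0.5010i, |z|^2 = 0.2554
Iter 2: z = -0.3126 + -0.4349i, |z|^2 = 0.2869
Iter 3: z = -0.1574 + -0.2291i, |z|^2 = 0.0772
Iter 4: z = -0.0937 + -0.4289i, |z|^2 = 0.1927
Iter 5: z = -0.2412 + -0.4206i, |z|^2 = 0.2351
Iter 6: z = -0.1847 + -0.2981i, |z|^2 = 0.1230
Iter 7: z = -0.1207 + -0.3908i, |z|^2 = 0.1673

Answer: 8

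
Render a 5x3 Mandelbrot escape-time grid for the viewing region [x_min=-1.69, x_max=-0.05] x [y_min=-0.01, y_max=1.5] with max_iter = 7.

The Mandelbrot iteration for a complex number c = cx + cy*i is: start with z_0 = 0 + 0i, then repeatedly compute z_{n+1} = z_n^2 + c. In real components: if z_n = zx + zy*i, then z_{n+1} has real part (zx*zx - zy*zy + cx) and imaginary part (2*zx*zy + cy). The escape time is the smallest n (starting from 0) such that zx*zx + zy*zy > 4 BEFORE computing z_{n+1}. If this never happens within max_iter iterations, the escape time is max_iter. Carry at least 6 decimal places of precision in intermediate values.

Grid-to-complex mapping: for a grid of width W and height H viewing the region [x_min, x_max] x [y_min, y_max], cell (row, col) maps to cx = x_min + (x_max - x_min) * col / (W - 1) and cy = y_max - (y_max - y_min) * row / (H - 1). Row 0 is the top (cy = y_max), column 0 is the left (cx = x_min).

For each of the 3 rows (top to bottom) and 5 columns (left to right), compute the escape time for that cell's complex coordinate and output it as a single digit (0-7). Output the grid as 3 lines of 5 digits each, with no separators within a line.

(row=0, col=0): c = -1.6900 + 1.5000i → escape time 1
(row=0, col=1): c = -1.2800 + 1.5000i → escape time 2
(row=0, col=2): c = -0.8700 + 1.5000i → escape time 2
(row=0, col=3): c = -0.4600 + 1.5000i → escape time 2
(row=0, col=4): c = -0.0500 + 1.5000i → escape time 2
(row=1, col=0): c = -1.6900 + 0.7450i → escape time 3
(row=1, col=1): c = -1.2800 + 0.7450i → escape time 3
(row=1, col=2): c = -0.8700 + 0.7450i → escape time 4
(row=1, col=3): c = -0.4600 + 0.7450i → escape time 6
(row=1, col=4): c = -0.0500 + 0.7450i → escape time 7
(row=2, col=0): c = -1.6900 + -0.0100i → escape time 7
(row=2, col=1): c = -1.2800 + -0.0100i → escape time 7
(row=2, col=2): c = -0.8700 + -0.0100i → escape time 7
(row=2, col=3): c = -0.4600 + -0.0100i → escape time 7
(row=2, col=4): c = -0.0500 + -0.0100i → escape time 7

Answer: 12222
33467
77777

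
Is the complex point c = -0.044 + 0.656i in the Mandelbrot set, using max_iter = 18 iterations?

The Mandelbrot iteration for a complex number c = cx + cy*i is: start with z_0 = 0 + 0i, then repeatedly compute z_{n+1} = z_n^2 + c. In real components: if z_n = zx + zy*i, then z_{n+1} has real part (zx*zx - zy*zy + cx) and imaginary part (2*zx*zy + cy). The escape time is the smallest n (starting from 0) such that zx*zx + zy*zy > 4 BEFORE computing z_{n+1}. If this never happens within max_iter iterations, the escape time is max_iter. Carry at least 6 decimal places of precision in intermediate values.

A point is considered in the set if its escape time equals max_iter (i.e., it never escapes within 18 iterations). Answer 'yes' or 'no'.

Answer: yes

Derivation:
z_0 = 0 + 0i, c = -0.0440 + 0.6560i
Iter 1: z = -0.0440 + 0.6560i, |z|^2 = 0.4323
Iter 2: z = -0.4724 + 0.5983i, |z|^2 = 0.5811
Iter 3: z = -0.1788 + 0.0908i, |z|^2 = 0.0402
Iter 4: z = -0.0203 + 0.6236i, |z|^2 = 0.3892
Iter 5: z = -0.4324 + 0.6307i, |z|^2 = 0.5848
Iter 6: z = -0.2548 + 0.1106i, |z|^2 = 0.0772
Iter 7: z = 0.0087 + 0.5997i, |z|^2 = 0.3597
Iter 8: z = -0.4035 + 0.6664i, |z|^2 = 0.6070
Iter 9: z = -0.3253 + 0.1182i, |z|^2 = 0.1198
Iter 10: z = 0.0479 + 0.5791i, |z|^2 = 0.3377
Iter 11: z = -0.3771 + 0.7115i, |z|^2 = 0.6484
Iter 12: z = -0.4080 + 0.1194i, |z|^2 = 0.1807
Iter 13: z = 0.1082 + 0.5585i, |z|^2 = 0.3237
Iter 14: z = -0.3443 + 0.7768i, |z|^2 = 0.7220
Iter 15: z = -0.5290 + 0.1211i, |z|^2 = 0.2945
Iter 16: z = 0.2211 + 0.5279i, |z|^2 = 0.3275
Iter 17: z = -0.2737 + 0.8895i, |z|^2 = 0.8661
Did not escape in 18 iterations → in set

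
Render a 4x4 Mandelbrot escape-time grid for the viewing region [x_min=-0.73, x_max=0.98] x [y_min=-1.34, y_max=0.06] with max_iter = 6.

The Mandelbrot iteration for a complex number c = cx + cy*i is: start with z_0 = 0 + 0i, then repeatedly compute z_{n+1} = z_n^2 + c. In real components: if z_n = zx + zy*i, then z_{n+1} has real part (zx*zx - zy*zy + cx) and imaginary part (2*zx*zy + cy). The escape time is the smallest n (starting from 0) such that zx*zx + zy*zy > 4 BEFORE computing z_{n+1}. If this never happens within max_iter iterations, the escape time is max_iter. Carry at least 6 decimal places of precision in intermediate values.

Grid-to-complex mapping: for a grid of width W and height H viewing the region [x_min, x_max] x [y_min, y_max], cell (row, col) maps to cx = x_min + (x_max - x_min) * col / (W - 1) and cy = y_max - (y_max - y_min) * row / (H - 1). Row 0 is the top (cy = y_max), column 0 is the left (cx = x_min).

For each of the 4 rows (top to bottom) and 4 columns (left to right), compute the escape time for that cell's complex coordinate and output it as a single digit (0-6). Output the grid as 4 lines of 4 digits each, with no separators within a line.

Answer: 6663
6662
4632
2222

Derivation:
(row=0, col=0): c = -0.7300 + 0.0600i → escape time 6
(row=0, col=1): c = -0.1600 + 0.0600i → escape time 6
(row=0, col=2): c = 0.4100 + 0.0600i → escape time 6
(row=0, col=3): c = 0.9800 + 0.0600i → escape time 3
(row=1, col=0): c = -0.7300 + -0.4067i → escape time 6
(row=1, col=1): c = -0.1600 + -0.4067i → escape time 6
(row=1, col=2): c = 0.4100 + -0.4067i → escape time 6
(row=1, col=3): c = 0.9800 + -0.4067i → escape time 2
(row=2, col=0): c = -0.7300 + -0.8733i → escape time 4
(row=2, col=1): c = -0.1600 + -0.8733i → escape time 6
(row=2, col=2): c = 0.4100 + -0.8733i → escape time 3
(row=2, col=3): c = 0.9800 + -0.8733i → escape time 2
(row=3, col=0): c = -0.7300 + -1.3400i → escape time 2
(row=3, col=1): c = -0.1600 + -1.3400i → escape time 2
(row=3, col=2): c = 0.4100 + -1.3400i → escape time 2
(row=3, col=3): c = 0.9800 + -1.3400i → escape time 2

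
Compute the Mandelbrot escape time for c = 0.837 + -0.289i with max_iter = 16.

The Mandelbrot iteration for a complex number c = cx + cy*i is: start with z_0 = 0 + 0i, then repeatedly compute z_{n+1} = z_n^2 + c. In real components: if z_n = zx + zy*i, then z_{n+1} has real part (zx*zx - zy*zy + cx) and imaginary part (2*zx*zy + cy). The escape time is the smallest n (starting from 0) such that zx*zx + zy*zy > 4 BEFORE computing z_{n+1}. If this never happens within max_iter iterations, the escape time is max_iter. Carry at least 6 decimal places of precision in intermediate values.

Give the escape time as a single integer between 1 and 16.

z_0 = 0 + 0i, c = 0.8370 + -0.2890i
Iter 1: z = 0.8370 + -0.2890i, |z|^2 = 0.7841
Iter 2: z = 1.4540 + -0.7728i, |z|^2 = 2.7115
Iter 3: z = 2.3541 + -2.5363i, |z|^2 = 11.9746
Escaped at iteration 3

Answer: 3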